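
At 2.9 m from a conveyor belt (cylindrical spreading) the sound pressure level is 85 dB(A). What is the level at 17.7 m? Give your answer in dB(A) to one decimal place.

Line-source attenuation: ΔL = 10·log₁₀(r₂/r₁) = 10·log₁₀(17.7/2.9) = 7.856 dB.
L₂ = 85 − 10·log₁₀(17.7/2.9) = 85 − 7.856 = 77.14 dB(A).

77.1 dB(A)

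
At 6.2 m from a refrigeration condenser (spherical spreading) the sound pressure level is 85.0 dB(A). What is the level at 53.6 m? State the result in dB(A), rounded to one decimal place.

66.3 dB(A)

For a point source, L₂ = L₁ − 20·log₁₀(r₂/r₁).
L₂ = 85.0 − 20·log₁₀(53.6/6.2) = 85.0 − 18.735 = 66.26 dB(A).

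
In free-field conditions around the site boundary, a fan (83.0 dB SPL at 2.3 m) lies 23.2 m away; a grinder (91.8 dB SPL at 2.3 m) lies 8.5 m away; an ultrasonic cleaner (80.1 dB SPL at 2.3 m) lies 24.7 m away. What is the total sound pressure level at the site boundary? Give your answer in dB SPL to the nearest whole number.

Apply inverse-square spreading to bring every level to the receiver, then sum 10^(L/10).
fan: 83.0 − 20·log₁₀(23.2/2.3) = 83.0 − 20.08 = 62.92 dB SPL.
grinder: 91.8 − 20·log₁₀(8.5/2.3) = 91.8 − 11.35 = 80.45 dB SPL.
ultrasonic cleaner: 80.1 − 20·log₁₀(24.7/2.3) = 80.1 − 20.62 = 59.48 dB SPL.
Σ 10^(L/10) = 1.137e+08 → L_total = 10·log₁₀(1.137e+08) = 80.56 dB SPL.

81 dB SPL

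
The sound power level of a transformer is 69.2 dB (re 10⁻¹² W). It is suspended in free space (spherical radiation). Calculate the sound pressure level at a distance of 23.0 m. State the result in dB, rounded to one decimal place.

The power spreads over a sphere of area 4π·r², so L_p = L_w − 10·log₁₀(4π·r²).
4π·r² = 6648 m², 10·log₁₀ of that is 38.227 dB.
L_p = 69.2 − 38.227 = 30.97 dB.

31.0 dB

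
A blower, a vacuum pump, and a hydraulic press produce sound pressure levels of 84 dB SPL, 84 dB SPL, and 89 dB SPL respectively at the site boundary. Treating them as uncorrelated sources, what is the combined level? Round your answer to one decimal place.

For uncorrelated sources the intensities add, so convert each level to linear form, sum, and take 10·log₁₀ of the total.
Σ 10^(L/10) = 10^(84/10) + 10^(84/10) + 10^(89/10) = 1.297e+09.
L_total = 10·log₁₀(1.297e+09) = 91.13 dB SPL.

91.1 dB SPL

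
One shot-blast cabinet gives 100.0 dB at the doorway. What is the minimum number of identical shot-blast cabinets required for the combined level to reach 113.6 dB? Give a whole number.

23

N identical sources give L₁ + 10·log₁₀ N, so require 10·log₁₀ N ≥ 113.6 − 100.0 = 13.6 dB.
N ≥ 10^(13.6/10) = 22.909, so N = 23.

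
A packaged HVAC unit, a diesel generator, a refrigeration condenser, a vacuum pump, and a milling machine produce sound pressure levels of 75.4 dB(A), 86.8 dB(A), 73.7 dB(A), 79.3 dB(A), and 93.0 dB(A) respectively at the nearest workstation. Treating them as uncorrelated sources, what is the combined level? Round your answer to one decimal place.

94.2 dB(A)

For uncorrelated sources the intensities add, so convert each level to linear form, sum, and take 10·log₁₀ of the total.
Σ 10^(L/10) = 10^(75.4/10) + 10^(86.8/10) + 10^(73.7/10) + 10^(79.3/10) + 10^(93.0/10) = 2.617e+09.
L_total = 10·log₁₀(2.617e+09) = 94.18 dB(A).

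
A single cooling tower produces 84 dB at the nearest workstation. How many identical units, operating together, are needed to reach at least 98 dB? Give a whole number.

The shortfall is 98 − 84 = 14.0 dB, and N units add 10·log₁₀ N, so need 10·log₁₀ N ≥ 14.0.
N ≥ 10^(14.0/10) = 25.119, so N = 26.

26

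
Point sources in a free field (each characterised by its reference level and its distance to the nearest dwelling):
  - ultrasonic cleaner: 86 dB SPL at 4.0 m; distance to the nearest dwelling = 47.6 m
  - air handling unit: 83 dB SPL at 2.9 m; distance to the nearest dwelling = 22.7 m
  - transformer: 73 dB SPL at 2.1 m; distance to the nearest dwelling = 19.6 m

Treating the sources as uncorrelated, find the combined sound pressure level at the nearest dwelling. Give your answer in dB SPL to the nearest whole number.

68 dB SPL

First find each source's level at the receiver (point-source: −20·log₁₀(r/r_ref)), then combine on an intensity basis.
ultrasonic cleaner: 86 − 20·log₁₀(47.6/4.0) = 86 − 21.51 = 64.49 dB SPL.
air handling unit: 83 − 20·log₁₀(22.7/2.9) = 83 − 17.87 = 65.13 dB SPL.
transformer: 73 − 20·log₁₀(19.6/2.1) = 73 − 19.40 = 53.60 dB SPL.
Σ 10^(L/10) = 6.297e+06 → L_total = 10·log₁₀(6.297e+06) = 67.99 dB SPL.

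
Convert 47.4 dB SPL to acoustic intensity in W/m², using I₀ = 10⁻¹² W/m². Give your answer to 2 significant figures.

L = 10·log₁₀(I/I₀) ⇒ I = I₀·10^(L/10) = 10⁻¹² × 10^4.74.

5.5e-08 W/m²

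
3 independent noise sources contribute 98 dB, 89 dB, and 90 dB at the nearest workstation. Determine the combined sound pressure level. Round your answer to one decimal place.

99.1 dB

For uncorrelated sources the intensities add, so convert each level to linear form, sum, and take 10·log₁₀ of the total.
Σ 10^(L/10) = 10^(98/10) + 10^(89/10) + 10^(90/10) = 8.104e+09.
L_total = 10·log₁₀(8.104e+09) = 99.09 dB.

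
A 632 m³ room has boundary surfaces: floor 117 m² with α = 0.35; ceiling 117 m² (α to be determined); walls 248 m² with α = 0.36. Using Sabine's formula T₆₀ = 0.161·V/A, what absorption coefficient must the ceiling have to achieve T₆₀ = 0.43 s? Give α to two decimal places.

A = 0.161·V/T₆₀ = 0.161·632/0.43 = 236.63 m² sabins.
Absorption from the other surfaces = 117·0.35 + 248·0.36 = 130.23 m², so the ceiling must supply 106.40 m² over 117 m².
α = 106.40/117 = 0.909.

0.91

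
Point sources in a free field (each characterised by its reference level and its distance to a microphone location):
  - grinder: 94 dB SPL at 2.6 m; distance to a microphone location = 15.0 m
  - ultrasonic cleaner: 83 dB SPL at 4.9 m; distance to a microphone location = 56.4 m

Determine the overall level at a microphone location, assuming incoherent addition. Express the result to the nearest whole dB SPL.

First find each source's level at the receiver (point-source: −20·log₁₀(r/r_ref)), then combine on an intensity basis.
grinder: 94 − 20·log₁₀(15.0/2.6) = 94 − 15.22 = 78.78 dB SPL.
ultrasonic cleaner: 83 − 20·log₁₀(56.4/4.9) = 83 − 21.22 = 61.78 dB SPL.
Σ 10^(L/10) = 7.697e+07 → L_total = 10·log₁₀(7.697e+07) = 78.86 dB SPL.

79 dB SPL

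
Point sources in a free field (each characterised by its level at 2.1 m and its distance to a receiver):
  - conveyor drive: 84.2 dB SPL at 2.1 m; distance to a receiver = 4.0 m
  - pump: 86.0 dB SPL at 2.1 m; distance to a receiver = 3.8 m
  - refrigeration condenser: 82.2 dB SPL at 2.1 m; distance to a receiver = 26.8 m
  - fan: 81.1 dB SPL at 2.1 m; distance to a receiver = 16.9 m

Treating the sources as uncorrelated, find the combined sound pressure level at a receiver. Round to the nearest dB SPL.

Propagate each source to the receiver with L = L_ref − 20·log₁₀(r/r_ref), then add intensities.
conveyor drive: 84.2 − 20·log₁₀(4.0/2.1) = 84.2 − 5.60 = 78.60 dB SPL.
pump: 86.0 − 20·log₁₀(3.8/2.1) = 86.0 − 5.15 = 80.85 dB SPL.
refrigeration condenser: 82.2 − 20·log₁₀(26.8/2.1) = 82.2 − 22.12 = 60.08 dB SPL.
fan: 81.1 − 20·log₁₀(16.9/2.1) = 81.1 − 18.11 = 62.99 dB SPL.
Σ 10^(L/10) = 1.971e+08 → L_total = 10·log₁₀(1.971e+08) = 82.95 dB SPL.

83 dB SPL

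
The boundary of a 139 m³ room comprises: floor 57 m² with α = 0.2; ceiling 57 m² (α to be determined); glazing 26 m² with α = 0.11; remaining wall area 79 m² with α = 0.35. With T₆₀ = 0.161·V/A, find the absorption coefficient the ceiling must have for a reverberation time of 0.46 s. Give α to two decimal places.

From T₆₀ = 0.161·V/A, the target T₆₀ = 0.46 s needs A = 0.161·139/0.46 = 48.65 m².
Absorption from the other surfaces = 57·0.2 + 26·0.11 + 79·0.35 = 41.91 m², so the ceiling must supply 6.74 m² over 57 m².
α = 6.74/57 = 0.118.

0.12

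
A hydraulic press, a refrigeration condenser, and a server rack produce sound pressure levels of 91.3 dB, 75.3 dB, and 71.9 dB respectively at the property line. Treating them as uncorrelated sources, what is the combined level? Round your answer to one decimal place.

91.5 dB

For uncorrelated sources the intensities add, so convert each level to linear form, sum, and take 10·log₁₀ of the total.
Σ 10^(L/10) = 10^(91.3/10) + 10^(75.3/10) + 10^(71.9/10) = 1.398e+09.
L_total = 10·log₁₀(1.398e+09) = 91.46 dB.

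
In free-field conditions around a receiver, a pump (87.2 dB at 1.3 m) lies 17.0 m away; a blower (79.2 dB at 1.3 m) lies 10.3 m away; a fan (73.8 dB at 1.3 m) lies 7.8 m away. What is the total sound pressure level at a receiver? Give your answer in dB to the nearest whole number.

67 dB

Propagate each source to the receiver with L = L_ref − 20·log₁₀(r/r_ref), then add intensities.
pump: 87.2 − 20·log₁₀(17.0/1.3) = 87.2 − 22.33 = 64.87 dB.
blower: 79.2 − 20·log₁₀(10.3/1.3) = 79.2 − 17.98 = 61.22 dB.
fan: 73.8 − 20·log₁₀(7.8/1.3) = 73.8 − 15.56 = 58.24 dB.
Σ 10^(L/10) = 5.060e+06 → L_total = 10·log₁₀(5.060e+06) = 67.04 dB.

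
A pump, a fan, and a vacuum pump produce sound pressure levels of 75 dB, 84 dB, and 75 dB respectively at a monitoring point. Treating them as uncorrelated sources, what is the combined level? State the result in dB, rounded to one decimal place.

Incoherent sources combine by intensity addition: L_total = 10·log₁₀(Σ 10^(L_i/10)).
Σ 10^(L/10) = 10^(75/10) + 10^(84/10) + 10^(75/10) = 3.144e+08.
L_total = 10·log₁₀(3.144e+08) = 84.98 dB.

85.0 dB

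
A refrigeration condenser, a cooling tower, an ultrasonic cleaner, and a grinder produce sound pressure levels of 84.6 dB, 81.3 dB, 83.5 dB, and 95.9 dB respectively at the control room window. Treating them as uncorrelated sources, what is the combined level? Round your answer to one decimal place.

96.6 dB

For uncorrelated sources the intensities add, so convert each level to linear form, sum, and take 10·log₁₀ of the total.
Σ 10^(L/10) = 10^(84.6/10) + 10^(81.3/10) + 10^(83.5/10) + 10^(95.9/10) = 4.538e+09.
L_total = 10·log₁₀(4.538e+09) = 96.57 dB.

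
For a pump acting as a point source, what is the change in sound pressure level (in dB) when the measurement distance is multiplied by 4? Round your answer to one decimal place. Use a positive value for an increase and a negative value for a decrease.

Point-source spreading: ΔL = −20·log₁₀(r₂/r₁).
ΔL = −20·log₁₀(4) = -12.04 dB.

-12.0 dB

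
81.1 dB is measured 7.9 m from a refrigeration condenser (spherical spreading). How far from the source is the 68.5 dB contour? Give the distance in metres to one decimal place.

33.7 m

The 12.6 dB drop corresponds to a distance ratio of 10^(12.6/20) for a point source.
r₂ = 7.9·10^((81.1−68.5)/20) = 7.9·10^(12.6/20) = 33.70 m.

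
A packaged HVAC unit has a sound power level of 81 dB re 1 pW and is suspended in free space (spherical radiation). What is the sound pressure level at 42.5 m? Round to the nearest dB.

37 dB

Free-field spherical radiation: L_p = L_w − 10·log₁₀(4π·r²), r = 42.5 m.
4π·r² = 2.27e+04 m², 10·log₁₀ of that is 43.560 dB.
L_p = 81 − 43.560 = 37.44 dB.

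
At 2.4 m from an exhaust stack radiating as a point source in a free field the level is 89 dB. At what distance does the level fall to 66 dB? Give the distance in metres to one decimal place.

33.9 m

The 23.0 dB drop corresponds to a distance ratio of 10^(23.0/20) for a point source.
r₂ = 2.4·10^((89−66)/20) = 2.4·10^(23.0/20) = 33.90 m.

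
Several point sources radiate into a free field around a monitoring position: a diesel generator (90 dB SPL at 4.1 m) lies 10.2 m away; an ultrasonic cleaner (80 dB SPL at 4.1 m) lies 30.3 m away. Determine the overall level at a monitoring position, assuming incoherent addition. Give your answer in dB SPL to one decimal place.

82.1 dB SPL

Apply inverse-square spreading to bring every level to the receiver, then sum 10^(L/10).
diesel generator: 90 − 20·log₁₀(10.2/4.1) = 90 − 7.92 = 82.08 dB SPL.
ultrasonic cleaner: 80 − 20·log₁₀(30.3/4.1) = 80 − 17.37 = 62.63 dB SPL.
Σ 10^(L/10) = 1.634e+08 → L_total = 10·log₁₀(1.634e+08) = 82.13 dB SPL.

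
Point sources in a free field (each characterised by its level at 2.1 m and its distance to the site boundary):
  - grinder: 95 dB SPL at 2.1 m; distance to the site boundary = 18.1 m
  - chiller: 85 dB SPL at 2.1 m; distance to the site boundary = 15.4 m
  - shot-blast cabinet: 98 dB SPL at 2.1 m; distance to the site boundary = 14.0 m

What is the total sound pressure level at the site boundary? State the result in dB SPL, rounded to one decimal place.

82.8 dB SPL

First find each source's level at the receiver (point-source: −20·log₁₀(r/r_ref)), then combine on an intensity basis.
grinder: 95 − 20·log₁₀(18.1/2.1) = 95 − 18.71 = 76.29 dB SPL.
chiller: 85 − 20·log₁₀(15.4/2.1) = 85 − 17.31 = 67.69 dB SPL.
shot-blast cabinet: 98 − 20·log₁₀(14.0/2.1) = 98 − 16.48 = 81.52 dB SPL.
Σ 10^(L/10) = 1.904e+08 → L_total = 10·log₁₀(1.904e+08) = 82.80 dB SPL.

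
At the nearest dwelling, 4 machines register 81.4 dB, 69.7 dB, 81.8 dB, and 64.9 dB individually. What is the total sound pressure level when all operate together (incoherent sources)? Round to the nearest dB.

Incoherent sources combine by intensity addition: L_total = 10·log₁₀(Σ 10^(L_i/10)).
Σ 10^(L/10) = 10^(81.4/10) + 10^(69.7/10) + 10^(81.8/10) + 10^(64.9/10) = 3.018e+08.
L_total = 10·log₁₀(3.018e+08) = 84.80 dB.

85 dB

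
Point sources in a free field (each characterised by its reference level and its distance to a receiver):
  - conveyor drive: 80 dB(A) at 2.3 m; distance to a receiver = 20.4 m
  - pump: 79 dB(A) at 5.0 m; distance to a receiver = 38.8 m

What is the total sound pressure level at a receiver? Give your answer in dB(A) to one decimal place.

Apply inverse-square spreading to bring every level to the receiver, then sum 10^(L/10).
conveyor drive: 80 − 20·log₁₀(20.4/2.3) = 80 − 18.96 = 61.04 dB(A).
pump: 79 − 20·log₁₀(38.8/5.0) = 79 − 17.80 = 61.20 dB(A).
Σ 10^(L/10) = 2.590e+06 → L_total = 10·log₁₀(2.590e+06) = 64.13 dB(A).

64.1 dB(A)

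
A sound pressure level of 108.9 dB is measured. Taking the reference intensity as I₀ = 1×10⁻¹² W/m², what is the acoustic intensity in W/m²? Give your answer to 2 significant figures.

0.078 W/m²

L = 10·log₁₀(I/I₀) ⇒ I = I₀·10^(L/10) = 10⁻¹² × 10^10.89.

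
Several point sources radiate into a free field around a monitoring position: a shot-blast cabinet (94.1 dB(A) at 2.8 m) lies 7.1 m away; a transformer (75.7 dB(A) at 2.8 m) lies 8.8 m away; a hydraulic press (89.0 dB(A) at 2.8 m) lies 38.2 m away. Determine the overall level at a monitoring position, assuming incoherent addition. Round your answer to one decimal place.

Apply inverse-square spreading to bring every level to the receiver, then sum 10^(L/10).
shot-blast cabinet: 94.1 − 20·log₁₀(7.1/2.8) = 94.1 − 8.08 = 86.02 dB(A).
transformer: 75.7 − 20·log₁₀(8.8/2.8) = 75.7 − 9.95 = 65.75 dB(A).
hydraulic press: 89.0 − 20·log₁₀(38.2/2.8) = 89.0 − 22.70 = 66.30 dB(A).
Σ 10^(L/10) = 4.078e+08 → L_total = 10·log₁₀(4.078e+08) = 86.10 dB(A).

86.1 dB(A)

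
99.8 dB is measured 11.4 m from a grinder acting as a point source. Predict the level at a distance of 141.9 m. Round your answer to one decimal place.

77.9 dB

Spherical spreading from a point source gives a 20·log₁₀(r₂/r₁) drop.
L₂ = 99.8 − 20·log₁₀(141.9/11.4) = 99.8 − 21.902 = 77.90 dB.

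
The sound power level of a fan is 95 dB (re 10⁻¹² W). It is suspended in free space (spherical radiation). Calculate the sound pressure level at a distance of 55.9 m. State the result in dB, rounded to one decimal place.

49.1 dB

Free-field spherical radiation: L_p = L_w − 10·log₁₀(4π·r²), r = 55.9 m.
4π·r² = 3.927e+04 m², 10·log₁₀ of that is 45.940 dB.
L_p = 95 − 45.940 = 49.06 dB.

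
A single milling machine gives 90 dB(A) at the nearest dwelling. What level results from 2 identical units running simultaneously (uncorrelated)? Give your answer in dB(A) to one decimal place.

93.0 dB(A)

N identical incoherent sources raise the level by 10·log₁₀ N.
L_total = 90 + 10·log₁₀(2) = 90 + 3.010 = 93.01 dB(A).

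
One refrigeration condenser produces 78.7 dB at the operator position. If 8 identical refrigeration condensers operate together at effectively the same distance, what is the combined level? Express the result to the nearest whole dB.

N identical incoherent sources raise the level by 10·log₁₀ N.
L_total = 78.7 + 10·log₁₀(8) = 78.7 + 9.031 = 87.73 dB.

88 dB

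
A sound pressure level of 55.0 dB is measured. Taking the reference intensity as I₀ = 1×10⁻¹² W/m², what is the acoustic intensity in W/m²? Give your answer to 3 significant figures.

3.16e-07 W/m²

L = 10·log₁₀(I/I₀) ⇒ I = I₀·10^(L/10) = 10⁻¹² × 10^5.50.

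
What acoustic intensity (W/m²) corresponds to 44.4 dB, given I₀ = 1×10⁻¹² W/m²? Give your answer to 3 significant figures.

L = 10·log₁₀(I/I₀) ⇒ I = I₀·10^(L/10) = 10⁻¹² × 10^4.44.

2.75e-08 W/m²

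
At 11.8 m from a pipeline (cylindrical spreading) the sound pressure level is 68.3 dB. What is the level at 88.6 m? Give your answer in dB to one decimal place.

For a line source, L₂ = L₁ − 10·log₁₀(r₂/r₁).
L₂ = 68.3 − 10·log₁₀(88.6/11.8) = 68.3 − 8.756 = 59.54 dB.

59.5 dB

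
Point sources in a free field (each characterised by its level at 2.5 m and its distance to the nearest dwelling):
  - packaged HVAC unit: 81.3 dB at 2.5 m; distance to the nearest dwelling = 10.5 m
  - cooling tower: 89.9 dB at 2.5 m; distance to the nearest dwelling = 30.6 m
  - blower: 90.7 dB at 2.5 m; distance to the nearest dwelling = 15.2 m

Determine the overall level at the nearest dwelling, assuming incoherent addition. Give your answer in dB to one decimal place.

First find each source's level at the receiver (point-source: −20·log₁₀(r/r_ref)), then combine on an intensity basis.
packaged HVAC unit: 81.3 − 20·log₁₀(10.5/2.5) = 81.3 − 12.46 = 68.84 dB.
cooling tower: 89.9 − 20·log₁₀(30.6/2.5) = 89.9 − 21.76 = 68.14 dB.
blower: 90.7 − 20·log₁₀(15.2/2.5) = 90.7 − 15.68 = 75.02 dB.
Σ 10^(L/10) = 4.595e+07 → L_total = 10·log₁₀(4.595e+07) = 76.62 dB.

76.6 dB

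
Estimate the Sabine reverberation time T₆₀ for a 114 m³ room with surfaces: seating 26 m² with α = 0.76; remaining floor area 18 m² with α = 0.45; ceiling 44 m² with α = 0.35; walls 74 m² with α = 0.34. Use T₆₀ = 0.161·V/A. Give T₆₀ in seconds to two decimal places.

A = Σ Sᵢαᵢ = 26·0.76 + 18·0.45 + 44·0.35 + 74·0.34 = 68.42 m².
T₆₀ = 0.161 × 114 / 68.42 = 0.268 s.

0.27 s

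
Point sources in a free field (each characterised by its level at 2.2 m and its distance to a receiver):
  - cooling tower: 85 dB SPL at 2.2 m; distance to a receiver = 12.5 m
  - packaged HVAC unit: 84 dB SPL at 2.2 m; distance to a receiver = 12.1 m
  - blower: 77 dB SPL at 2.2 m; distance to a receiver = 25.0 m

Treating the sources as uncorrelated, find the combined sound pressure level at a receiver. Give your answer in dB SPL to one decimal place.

72.7 dB SPL

First find each source's level at the receiver (point-source: −20·log₁₀(r/r_ref)), then combine on an intensity basis.
cooling tower: 85 − 20·log₁₀(12.5/2.2) = 85 − 15.09 = 69.91 dB SPL.
packaged HVAC unit: 84 − 20·log₁₀(12.1/2.2) = 84 − 14.81 = 69.19 dB SPL.
blower: 77 − 20·log₁₀(25.0/2.2) = 77 − 21.11 = 55.89 dB SPL.
Σ 10^(L/10) = 1.849e+07 → L_total = 10·log₁₀(1.849e+07) = 72.67 dB SPL.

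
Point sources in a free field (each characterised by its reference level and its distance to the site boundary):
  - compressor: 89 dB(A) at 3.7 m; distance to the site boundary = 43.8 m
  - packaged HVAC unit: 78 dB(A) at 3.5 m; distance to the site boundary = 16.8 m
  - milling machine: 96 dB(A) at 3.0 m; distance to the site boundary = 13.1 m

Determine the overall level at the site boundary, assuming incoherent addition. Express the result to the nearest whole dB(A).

83 dB(A)

Apply inverse-square spreading to bring every level to the receiver, then sum 10^(L/10).
compressor: 89 − 20·log₁₀(43.8/3.7) = 89 − 21.47 = 67.53 dB(A).
packaged HVAC unit: 78 − 20·log₁₀(16.8/3.5) = 78 − 13.62 = 64.38 dB(A).
milling machine: 96 − 20·log₁₀(13.1/3.0) = 96 − 12.80 = 83.20 dB(A).
Σ 10^(L/10) = 2.172e+08 → L_total = 10·log₁₀(2.172e+08) = 83.37 dB(A).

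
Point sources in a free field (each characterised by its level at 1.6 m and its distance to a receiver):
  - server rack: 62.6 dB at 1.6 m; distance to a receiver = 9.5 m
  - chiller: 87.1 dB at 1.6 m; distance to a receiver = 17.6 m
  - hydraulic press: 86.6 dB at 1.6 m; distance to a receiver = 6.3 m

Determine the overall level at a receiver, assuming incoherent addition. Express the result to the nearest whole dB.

Propagate each source to the receiver with L = L_ref − 20·log₁₀(r/r_ref), then add intensities.
server rack: 62.6 − 20·log₁₀(9.5/1.6) = 62.6 − 15.47 = 47.13 dB.
chiller: 87.1 − 20·log₁₀(17.6/1.6) = 87.1 − 20.83 = 66.27 dB.
hydraulic press: 86.6 − 20·log₁₀(6.3/1.6) = 86.6 − 11.90 = 74.70 dB.
Σ 10^(L/10) = 3.377e+07 → L_total = 10·log₁₀(3.377e+07) = 75.29 dB.

75 dB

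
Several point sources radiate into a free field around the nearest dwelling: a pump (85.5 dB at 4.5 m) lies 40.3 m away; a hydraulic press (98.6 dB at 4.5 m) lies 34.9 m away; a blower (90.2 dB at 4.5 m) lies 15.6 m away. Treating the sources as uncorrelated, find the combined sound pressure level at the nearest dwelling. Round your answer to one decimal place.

83.3 dB

Apply inverse-square spreading to bring every level to the receiver, then sum 10^(L/10).
pump: 85.5 − 20·log₁₀(40.3/4.5) = 85.5 − 19.04 = 66.46 dB.
hydraulic press: 98.6 − 20·log₁₀(34.9/4.5) = 98.6 − 17.79 = 80.81 dB.
blower: 90.2 − 20·log₁₀(15.6/4.5) = 90.2 − 10.80 = 79.40 dB.
Σ 10^(L/10) = 2.120e+08 → L_total = 10·log₁₀(2.120e+08) = 83.26 dB.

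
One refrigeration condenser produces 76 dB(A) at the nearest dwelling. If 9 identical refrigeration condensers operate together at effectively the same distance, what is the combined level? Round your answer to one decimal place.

85.5 dB(A)

With 9 equal, uncorrelated contributions the intensity is 9× that of one unit, giving a rise of 10·log₁₀ 9.
L_total = 76 + 10·log₁₀(9) = 76 + 9.542 = 85.54 dB(A).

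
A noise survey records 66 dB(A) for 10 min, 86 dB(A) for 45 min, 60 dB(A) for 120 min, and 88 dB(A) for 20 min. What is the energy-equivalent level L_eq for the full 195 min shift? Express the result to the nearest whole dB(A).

Weight each interval's intensity by its duration and average over T = 195 min:
Σ tᵢ·10^(Lᵢ/10) = 10·10^(66/10) + 45·10^(86/10) + 120·10^(60/10) + 20·10^(88/10) = 3.069e+10.
L_eq = 10·log₁₀(3.069e+10/195) = 81.97 dB(A).

82 dB(A)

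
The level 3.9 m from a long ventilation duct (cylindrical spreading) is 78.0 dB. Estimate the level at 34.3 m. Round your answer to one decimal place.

For a line source, L₂ = L₁ − 10·log₁₀(r₂/r₁).
L₂ = 78.0 − 10·log₁₀(34.3/3.9) = 78.0 − 9.442 = 68.56 dB.

68.6 dB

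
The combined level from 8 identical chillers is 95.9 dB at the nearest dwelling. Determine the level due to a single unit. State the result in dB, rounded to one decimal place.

86.9 dB

For N identical incoherent sources L_total = L₁ + 10·log₁₀ N, so L₁ = 95.9 − 10·log₁₀(8) = 95.9 − 9.031.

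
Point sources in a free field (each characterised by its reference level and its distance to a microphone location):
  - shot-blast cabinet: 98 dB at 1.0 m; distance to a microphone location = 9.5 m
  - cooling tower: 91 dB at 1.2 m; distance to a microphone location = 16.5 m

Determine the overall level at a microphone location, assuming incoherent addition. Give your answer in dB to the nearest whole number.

79 dB

Apply inverse-square spreading to bring every level to the receiver, then sum 10^(L/10).
shot-blast cabinet: 98 − 20·log₁₀(9.5/1.0) = 98 − 19.55 = 78.45 dB.
cooling tower: 91 − 20·log₁₀(16.5/1.2) = 91 − 22.77 = 68.23 dB.
Σ 10^(L/10) = 7.657e+07 → L_total = 10·log₁₀(7.657e+07) = 78.84 dB.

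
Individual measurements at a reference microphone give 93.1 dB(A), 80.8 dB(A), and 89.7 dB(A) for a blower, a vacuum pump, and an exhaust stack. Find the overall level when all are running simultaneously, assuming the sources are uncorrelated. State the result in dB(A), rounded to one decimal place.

Incoherent sources combine by intensity addition: L_total = 10·log₁₀(Σ 10^(L_i/10)).
Σ 10^(L/10) = 10^(93.1/10) + 10^(80.8/10) + 10^(89.7/10) = 3.095e+09.
L_total = 10·log₁₀(3.095e+09) = 94.91 dB(A).

94.9 dB(A)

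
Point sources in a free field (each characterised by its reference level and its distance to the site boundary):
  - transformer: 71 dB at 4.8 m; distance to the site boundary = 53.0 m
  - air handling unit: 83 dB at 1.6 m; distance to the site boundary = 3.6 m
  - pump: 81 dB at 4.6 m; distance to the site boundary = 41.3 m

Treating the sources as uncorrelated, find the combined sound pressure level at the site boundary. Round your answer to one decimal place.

76.1 dB

Apply inverse-square spreading to bring every level to the receiver, then sum 10^(L/10).
transformer: 71 − 20·log₁₀(53.0/4.8) = 71 − 20.86 = 50.14 dB.
air handling unit: 83 − 20·log₁₀(3.6/1.6) = 83 − 7.04 = 75.96 dB.
pump: 81 − 20·log₁₀(41.3/4.6) = 81 − 19.06 = 61.94 dB.
Σ 10^(L/10) = 4.108e+07 → L_total = 10·log₁₀(4.108e+07) = 76.14 dB.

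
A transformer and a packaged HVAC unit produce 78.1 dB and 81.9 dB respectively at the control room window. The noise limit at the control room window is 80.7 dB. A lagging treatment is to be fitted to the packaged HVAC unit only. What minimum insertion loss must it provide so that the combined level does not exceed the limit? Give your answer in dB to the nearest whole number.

Everything except the packaged HVAC unit sums to 10^(78.1/10) = 6.457e+07 in linear terms, 78.10 dB.
The limit corresponds to 10^(80.7/10) = 1.175e+08; subtracting the fixed part leaves 5.292e+07 for the packaged HVAC unit, i.e. 77.24 dB.
So the packaged HVAC unit must be reduced from 81.9 to 77.24 dB: IL = 4.66 dB.

5 dB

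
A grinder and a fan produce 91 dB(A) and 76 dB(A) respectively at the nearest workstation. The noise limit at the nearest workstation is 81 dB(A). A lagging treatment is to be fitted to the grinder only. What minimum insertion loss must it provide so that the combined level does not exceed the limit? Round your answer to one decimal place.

Everything except the grinder sums to 10^(76/10) = 3.981e+07 in linear terms, 76.00 dB(A).
The limit corresponds to 10^(81/10) = 1.259e+08; subtracting the fixed part leaves 8.608e+07 for the grinder, i.e. 79.35 dB(A).
Required insertion loss = 91 − 79.35 = 11.65 dB.

11.7 dB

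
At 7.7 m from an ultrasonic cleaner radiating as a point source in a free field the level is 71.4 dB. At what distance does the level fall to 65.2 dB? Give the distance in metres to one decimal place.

15.7 m

For a point source L₁ − L₂ = 20·log₁₀(r₂/r₁), so r₂ = r₁·10^((L₁−L₂)/20).
r₂ = 7.7·10^((71.4−65.2)/20) = 7.7·10^(6.2/20) = 15.72 m.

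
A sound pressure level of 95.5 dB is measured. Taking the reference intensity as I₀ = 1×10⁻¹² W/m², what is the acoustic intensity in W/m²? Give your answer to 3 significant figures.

0.00355 W/m²

I/I₀ = 10^(95.5/10) = 3.548e+09, so I = 3.548e+09 × 10⁻¹² W/m².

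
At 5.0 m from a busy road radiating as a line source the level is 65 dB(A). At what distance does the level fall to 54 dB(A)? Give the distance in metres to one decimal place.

62.9 m

The 11.0 dB drop corresponds to a distance ratio of 10^(11.0/10) for a line source.
r₂ = 5.0·10^((65−54)/10) = 5.0·10^(11.0/10) = 62.95 m.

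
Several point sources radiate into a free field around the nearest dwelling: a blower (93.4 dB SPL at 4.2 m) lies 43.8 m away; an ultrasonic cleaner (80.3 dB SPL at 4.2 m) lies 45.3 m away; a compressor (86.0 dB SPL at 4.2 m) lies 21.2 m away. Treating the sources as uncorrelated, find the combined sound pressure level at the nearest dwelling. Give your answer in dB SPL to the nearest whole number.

First find each source's level at the receiver (point-source: −20·log₁₀(r/r_ref)), then combine on an intensity basis.
blower: 93.4 − 20·log₁₀(43.8/4.2) = 93.4 − 20.36 = 73.04 dB SPL.
ultrasonic cleaner: 80.3 − 20·log₁₀(45.3/4.2) = 80.3 − 20.66 = 59.64 dB SPL.
compressor: 86.0 − 20·log₁₀(21.2/4.2) = 86.0 − 14.06 = 71.94 dB SPL.
Σ 10^(L/10) = 3.666e+07 → L_total = 10·log₁₀(3.666e+07) = 75.64 dB SPL.

76 dB SPL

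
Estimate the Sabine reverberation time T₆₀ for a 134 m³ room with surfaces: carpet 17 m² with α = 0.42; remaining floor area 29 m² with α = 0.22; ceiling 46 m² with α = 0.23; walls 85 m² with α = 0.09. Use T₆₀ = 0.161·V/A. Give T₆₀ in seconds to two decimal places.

Summing Sᵢαᵢ: 17·0.42 + 29·0.22 + 46·0.23 + 85·0.09 = 31.75 m².
T₆₀ = 0.161·V/A = 0.161·134/31.75 = 0.679 s.

0.68 s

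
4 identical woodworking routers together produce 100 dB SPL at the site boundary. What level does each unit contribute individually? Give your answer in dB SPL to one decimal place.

94.0 dB SPL

For N identical incoherent sources L_total = L₁ + 10·log₁₀ N, so L₁ = 100 − 10·log₁₀(4) = 100 − 6.021.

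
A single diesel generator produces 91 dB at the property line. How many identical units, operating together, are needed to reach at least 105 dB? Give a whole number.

26

N identical sources give L₁ + 10·log₁₀ N, so require 10·log₁₀ N ≥ 105 − 91 = 14.0 dB.
N ≥ 10^(14.0/10) = 25.119, so N = 26.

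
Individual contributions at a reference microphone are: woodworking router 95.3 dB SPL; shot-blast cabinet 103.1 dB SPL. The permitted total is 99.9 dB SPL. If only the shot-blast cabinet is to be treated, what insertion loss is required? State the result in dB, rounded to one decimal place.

5.0 dB

Fixed contribution from the other source: Σ 10^(L/10) = 10^(95.3/10) = 3.388e+09 (95.30 dB SPL).
The limit corresponds to 10^(99.9/10) = 9.772e+09; subtracting the fixed part leaves 6.384e+09 for the shot-blast cabinet, i.e. 98.05 dB SPL.
Required insertion loss = 103.1 − 98.05 = 5.05 dB.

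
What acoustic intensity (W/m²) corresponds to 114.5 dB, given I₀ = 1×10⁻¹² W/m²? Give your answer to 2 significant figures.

I/I₀ = 10^(114.5/10) = 2.818e+11, so I = 2.818e+11 × 10⁻¹² W/m².

0.28 W/m²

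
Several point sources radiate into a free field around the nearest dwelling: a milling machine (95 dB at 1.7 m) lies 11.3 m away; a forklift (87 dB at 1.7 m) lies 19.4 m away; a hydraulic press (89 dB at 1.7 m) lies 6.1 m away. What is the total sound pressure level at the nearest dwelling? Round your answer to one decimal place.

Apply inverse-square spreading to bring every level to the receiver, then sum 10^(L/10).
milling machine: 95 − 20·log₁₀(11.3/1.7) = 95 − 16.45 = 78.55 dB.
forklift: 87 − 20·log₁₀(19.4/1.7) = 87 − 21.15 = 65.85 dB.
hydraulic press: 89 − 20·log₁₀(6.1/1.7) = 89 − 11.10 = 77.90 dB.
Σ 10^(L/10) = 1.371e+08 → L_total = 10·log₁₀(1.371e+08) = 81.37 dB.

81.4 dB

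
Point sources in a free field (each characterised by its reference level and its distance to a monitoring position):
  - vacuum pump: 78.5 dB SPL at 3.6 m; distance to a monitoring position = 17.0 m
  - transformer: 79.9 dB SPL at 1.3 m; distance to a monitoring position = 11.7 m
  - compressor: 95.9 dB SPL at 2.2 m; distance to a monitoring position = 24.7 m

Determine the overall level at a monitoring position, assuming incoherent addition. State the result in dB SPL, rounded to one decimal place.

Propagate each source to the receiver with L = L_ref − 20·log₁₀(r/r_ref), then add intensities.
vacuum pump: 78.5 − 20·log₁₀(17.0/3.6) = 78.5 − 13.48 = 65.02 dB SPL.
transformer: 79.9 − 20·log₁₀(11.7/1.3) = 79.9 − 19.08 = 60.82 dB SPL.
compressor: 95.9 − 20·log₁₀(24.7/2.2) = 95.9 − 21.01 = 74.89 dB SPL.
Σ 10^(L/10) = 3.525e+07 → L_total = 10·log₁₀(3.525e+07) = 75.47 dB SPL.

75.5 dB SPL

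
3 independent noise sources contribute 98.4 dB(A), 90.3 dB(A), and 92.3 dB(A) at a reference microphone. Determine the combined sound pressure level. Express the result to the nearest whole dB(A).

100 dB(A)

For uncorrelated sources the intensities add, so convert each level to linear form, sum, and take 10·log₁₀ of the total.
Σ 10^(L/10) = 10^(98.4/10) + 10^(90.3/10) + 10^(92.3/10) = 9.688e+09.
L_total = 10·log₁₀(9.688e+09) = 99.86 dB(A).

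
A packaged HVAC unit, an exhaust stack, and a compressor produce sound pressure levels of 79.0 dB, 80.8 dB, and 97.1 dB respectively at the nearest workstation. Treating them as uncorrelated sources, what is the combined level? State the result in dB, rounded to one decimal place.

For uncorrelated sources the intensities add, so convert each level to linear form, sum, and take 10·log₁₀ of the total.
Σ 10^(L/10) = 10^(79.0/10) + 10^(80.8/10) + 10^(97.1/10) = 5.328e+09.
L_total = 10·log₁₀(5.328e+09) = 97.27 dB.

97.3 dB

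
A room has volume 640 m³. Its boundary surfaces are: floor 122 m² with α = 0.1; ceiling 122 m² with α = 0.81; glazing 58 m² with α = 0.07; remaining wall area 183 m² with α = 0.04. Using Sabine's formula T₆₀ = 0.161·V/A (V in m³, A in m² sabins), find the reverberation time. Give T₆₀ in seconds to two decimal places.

0.84 s

Total absorption A = 122·0.1 + 122·0.81 + 58·0.07 + 183·0.04 = 122.40 m² sabins.
T₆₀ = 0.161·V/A = 0.161·640/122.40 = 0.842 s.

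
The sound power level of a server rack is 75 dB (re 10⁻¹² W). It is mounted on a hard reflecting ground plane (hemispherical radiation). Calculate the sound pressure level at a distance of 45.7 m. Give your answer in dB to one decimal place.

33.8 dB

L_p = L_w − 10·log₁₀(2π·r²) with r = 45.7 m.
2π·r² = 1.312e+04 m², 10·log₁₀ of that is 41.180 dB.
L_p = 75 − 41.180 = 33.82 dB.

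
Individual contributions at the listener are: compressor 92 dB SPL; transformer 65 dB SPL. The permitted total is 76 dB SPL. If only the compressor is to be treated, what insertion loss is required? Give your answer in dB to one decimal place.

16.4 dB

Fixed contribution from the other source: Σ 10^(L/10) = 10^(65/10) = 3.162e+06 (65.00 dB SPL).
The limit corresponds to 10^(76/10) = 3.981e+07; subtracting the fixed part leaves 3.665e+07 for the compressor, i.e. 75.64 dB SPL.
Required insertion loss = 92 − 75.64 = 16.36 dB.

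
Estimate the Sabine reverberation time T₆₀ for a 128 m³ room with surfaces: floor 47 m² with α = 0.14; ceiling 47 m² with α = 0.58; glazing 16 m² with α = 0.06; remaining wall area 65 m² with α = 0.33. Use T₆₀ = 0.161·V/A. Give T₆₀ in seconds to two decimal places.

0.37 s

A = Σ Sᵢαᵢ = 47·0.14 + 47·0.58 + 16·0.06 + 65·0.33 = 56.25 m².
T₆₀ = 0.161·V/A = 0.161·128/56.25 = 0.366 s.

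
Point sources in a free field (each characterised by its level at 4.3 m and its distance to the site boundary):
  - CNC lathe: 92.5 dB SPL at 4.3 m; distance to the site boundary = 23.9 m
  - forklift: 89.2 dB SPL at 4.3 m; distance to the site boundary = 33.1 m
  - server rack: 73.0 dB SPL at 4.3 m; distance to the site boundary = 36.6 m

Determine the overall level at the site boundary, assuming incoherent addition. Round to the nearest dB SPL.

Apply inverse-square spreading to bring every level to the receiver, then sum 10^(L/10).
CNC lathe: 92.5 − 20·log₁₀(23.9/4.3) = 92.5 − 14.90 = 77.60 dB SPL.
forklift: 89.2 − 20·log₁₀(33.1/4.3) = 89.2 − 17.73 = 71.47 dB SPL.
server rack: 73.0 − 20·log₁₀(36.6/4.3) = 73.0 − 18.60 = 54.40 dB SPL.
Σ 10^(L/10) = 7.188e+07 → L_total = 10·log₁₀(7.188e+07) = 78.57 dB SPL.

79 dB SPL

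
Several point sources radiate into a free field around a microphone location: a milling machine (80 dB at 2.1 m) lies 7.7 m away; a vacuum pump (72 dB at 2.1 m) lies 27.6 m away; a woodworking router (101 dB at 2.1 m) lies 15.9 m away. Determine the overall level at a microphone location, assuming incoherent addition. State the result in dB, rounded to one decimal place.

First find each source's level at the receiver (point-source: −20·log₁₀(r/r_ref)), then combine on an intensity basis.
milling machine: 80 − 20·log₁₀(7.7/2.1) = 80 − 11.29 = 68.71 dB.
vacuum pump: 72 − 20·log₁₀(27.6/2.1) = 72 − 22.37 = 49.63 dB.
woodworking router: 101 − 20·log₁₀(15.9/2.1) = 101 − 17.58 = 83.42 dB.
Σ 10^(L/10) = 2.271e+08 → L_total = 10·log₁₀(2.271e+08) = 83.56 dB.

83.6 dB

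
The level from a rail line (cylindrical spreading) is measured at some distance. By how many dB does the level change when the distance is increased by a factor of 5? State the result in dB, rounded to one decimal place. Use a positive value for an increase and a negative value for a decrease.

-7.0 dB

With cylindrical spreading the level changes by −10·log₁₀(r₂/r₁).
ΔL = −10·log₁₀(5) = -6.99 dB.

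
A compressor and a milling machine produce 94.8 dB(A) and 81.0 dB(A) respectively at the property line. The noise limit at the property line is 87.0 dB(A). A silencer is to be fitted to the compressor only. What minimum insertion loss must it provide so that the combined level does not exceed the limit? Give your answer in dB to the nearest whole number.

Fixed contribution from the other source: Σ 10^(L/10) = 10^(81.0/10) = 1.259e+08 (81.00 dB(A)).
The limit corresponds to 10^(87.0/10) = 5.012e+08; subtracting the fixed part leaves 3.753e+08 for the compressor, i.e. 85.74 dB(A).
Required insertion loss = 94.8 − 85.74 = 9.06 dB.

9 dB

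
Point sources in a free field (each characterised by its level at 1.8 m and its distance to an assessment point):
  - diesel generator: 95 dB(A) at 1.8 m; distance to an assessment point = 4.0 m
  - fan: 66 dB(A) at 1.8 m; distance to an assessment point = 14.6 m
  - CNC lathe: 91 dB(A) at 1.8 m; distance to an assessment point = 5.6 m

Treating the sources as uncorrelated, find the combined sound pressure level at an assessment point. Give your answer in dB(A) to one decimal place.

88.9 dB(A)

First find each source's level at the receiver (point-source: −20·log₁₀(r/r_ref)), then combine on an intensity basis.
diesel generator: 95 − 20·log₁₀(4.0/1.8) = 95 − 6.94 = 88.06 dB(A).
fan: 66 − 20·log₁₀(14.6/1.8) = 66 − 18.18 = 47.82 dB(A).
CNC lathe: 91 − 20·log₁₀(5.6/1.8) = 91 − 9.86 = 81.14 dB(A).
Σ 10^(L/10) = 7.705e+08 → L_total = 10·log₁₀(7.705e+08) = 88.87 dB(A).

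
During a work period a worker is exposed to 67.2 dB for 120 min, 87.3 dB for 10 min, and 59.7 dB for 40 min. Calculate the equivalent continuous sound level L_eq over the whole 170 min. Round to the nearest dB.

L_eq = 10·log₁₀[(1/T)·Σ tᵢ·10^(Lᵢ/10)] with T = 170 min.
Σ tᵢ·10^(Lᵢ/10) = 120·10^(67.2/10) + 10·10^(87.3/10) + 40·10^(59.7/10) = 6.037e+09.
L_eq = 10·log₁₀(6.037e+09/170) = 75.50 dB.

76 dB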